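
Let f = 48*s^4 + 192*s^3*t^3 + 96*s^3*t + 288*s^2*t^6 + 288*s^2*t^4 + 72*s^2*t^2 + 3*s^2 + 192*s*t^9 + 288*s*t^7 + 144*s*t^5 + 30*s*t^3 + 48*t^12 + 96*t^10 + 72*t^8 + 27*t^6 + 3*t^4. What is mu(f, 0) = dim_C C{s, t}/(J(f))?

The Hessian of f at 0 is [[6, 0], [0, 0]] with rank 1, so corank 1. A Groebner basis of the Jacobian ideal J(f) in C{s,t} is {t^3, s}; counting standard monomials gives mu = 3. Corank 1: A-series; mu = 3 gives A_3.

3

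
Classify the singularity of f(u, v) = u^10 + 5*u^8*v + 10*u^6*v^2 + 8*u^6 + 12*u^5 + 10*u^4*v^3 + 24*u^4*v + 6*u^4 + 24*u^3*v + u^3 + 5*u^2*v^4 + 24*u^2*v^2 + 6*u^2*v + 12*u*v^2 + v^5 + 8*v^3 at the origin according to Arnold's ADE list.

E_8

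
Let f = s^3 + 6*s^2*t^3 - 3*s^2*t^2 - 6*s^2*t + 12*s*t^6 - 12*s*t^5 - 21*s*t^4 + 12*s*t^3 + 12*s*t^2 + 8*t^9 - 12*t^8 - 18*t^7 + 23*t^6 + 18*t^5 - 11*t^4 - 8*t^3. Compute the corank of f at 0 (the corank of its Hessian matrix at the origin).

2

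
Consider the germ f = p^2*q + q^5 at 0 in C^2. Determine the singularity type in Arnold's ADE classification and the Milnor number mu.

The Hessian of f at 0 has rank 0. Corank 2; j^3 = p^2*q has shape L^2 M (L != M), so D-series; mu = 6 gives D_6.

Type D6, Milnor number mu = 6.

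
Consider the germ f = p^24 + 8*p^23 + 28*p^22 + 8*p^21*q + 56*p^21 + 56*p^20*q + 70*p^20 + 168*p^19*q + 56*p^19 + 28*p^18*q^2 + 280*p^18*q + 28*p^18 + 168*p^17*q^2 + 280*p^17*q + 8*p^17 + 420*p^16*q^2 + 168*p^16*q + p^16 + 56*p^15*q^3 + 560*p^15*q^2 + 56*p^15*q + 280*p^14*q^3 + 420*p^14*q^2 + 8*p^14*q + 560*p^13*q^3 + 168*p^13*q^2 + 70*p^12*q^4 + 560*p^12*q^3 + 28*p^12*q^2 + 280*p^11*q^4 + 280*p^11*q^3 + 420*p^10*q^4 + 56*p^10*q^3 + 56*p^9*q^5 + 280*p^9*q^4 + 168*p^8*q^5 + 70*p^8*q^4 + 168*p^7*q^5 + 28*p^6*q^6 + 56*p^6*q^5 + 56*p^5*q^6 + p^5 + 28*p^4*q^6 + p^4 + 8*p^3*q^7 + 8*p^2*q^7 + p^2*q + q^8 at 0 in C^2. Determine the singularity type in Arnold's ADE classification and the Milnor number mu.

The Hessian of f at 0 is [[0, 0], [0, 0]] with rank 0, so corank 2. A Groebner basis of the Jacobian ideal J(f) in C{p,q} is {p^2/8 + q^7, p^3, p*q}; counting standard monomials gives mu = 9. Corank 2; j^3 = p^2*q has shape L^2 M (L != M), so D-series; mu = 9 gives D_9.

Type D_{9}, Milnor number mu = 9.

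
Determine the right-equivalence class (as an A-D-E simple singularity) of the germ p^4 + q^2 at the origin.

The Hessian of f at 0 is [[0, 0], [0, 2]] with rank 1, so corank 1. A Groebner basis of the Jacobian ideal J(f) in C{p,q} is {p^3, q}; counting standard monomials gives mu = 3. Corank 1: A-series; mu = 3 gives A_3.

A_{3}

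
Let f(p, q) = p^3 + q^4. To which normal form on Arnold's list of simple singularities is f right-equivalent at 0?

E_{6}

The Hessian of f at 0 has rank 0. Corank 2; j^3 = p^3 is a perfect cube, so E-series; the 4-jet and mu = 6 give E_6.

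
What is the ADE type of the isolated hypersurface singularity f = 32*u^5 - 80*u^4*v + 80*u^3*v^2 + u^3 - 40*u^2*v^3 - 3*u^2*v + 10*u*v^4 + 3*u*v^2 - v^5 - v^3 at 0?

E_8

The Hessian of f at 0 has rank 0. Corank 2; j^3 = (u - v)^3 is a perfect cube, so E-series; the 5-jet and mu = 8 give E_8.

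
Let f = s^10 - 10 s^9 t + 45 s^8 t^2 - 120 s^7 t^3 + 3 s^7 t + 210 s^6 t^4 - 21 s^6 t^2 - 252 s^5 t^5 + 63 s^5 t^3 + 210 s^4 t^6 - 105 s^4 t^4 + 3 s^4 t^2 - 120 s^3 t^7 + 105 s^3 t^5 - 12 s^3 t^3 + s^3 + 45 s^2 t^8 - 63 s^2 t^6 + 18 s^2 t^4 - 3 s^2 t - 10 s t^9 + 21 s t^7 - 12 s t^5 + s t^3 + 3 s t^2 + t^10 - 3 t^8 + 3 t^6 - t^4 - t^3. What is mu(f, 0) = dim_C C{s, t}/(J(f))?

7

The Hessian of f at 0 is [[0, 0], [0, 0]] with rank 0, so corank 2. A Groebner basis of the Jacobian ideal J(f) in C{s,t} is {s^3 - 3*s^2*t - 6*s^2 + 12*s*t - 6*t^2, 3*s^2 + s*t^2 - 6*s*t + 3*t^2, 3*s^2 - 6*s*t + t^3 + 3*t^2}; counting standard monomials gives mu = 7. Corank 2; j^3 = (s - t)^3 is a perfect cube, so E-series; the 4-jet and mu = 7 give E_7.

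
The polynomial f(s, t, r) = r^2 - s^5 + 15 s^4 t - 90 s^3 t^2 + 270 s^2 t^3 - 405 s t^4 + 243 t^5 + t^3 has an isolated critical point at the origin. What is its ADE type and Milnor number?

Type E_8, Milnor number mu = 8.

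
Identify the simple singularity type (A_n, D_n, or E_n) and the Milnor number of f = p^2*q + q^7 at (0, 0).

Type D_8, Milnor number mu = 8.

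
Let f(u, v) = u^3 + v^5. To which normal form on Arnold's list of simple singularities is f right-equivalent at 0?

E8

The Hessian of f at 0 is [[0, 0], [0, 0]] with rank 0, so corank 2. A Groebner basis of the Jacobian ideal J(f) in C{u,v} is {v^4, u^2}; counting standard monomials gives mu = 8. Corank 2; j^3 = u^3 is a perfect cube, so E-series; the 5-jet and mu = 8 give E_8.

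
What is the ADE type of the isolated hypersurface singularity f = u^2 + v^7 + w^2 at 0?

The Hessian of f at 0 is [[2, 0, 0], [0, 0, 0], [0, 0, 2]] with rank 2, so corank 1. A Groebner basis of the Jacobian ideal J(f) in C{u,v,w} is {v^6, u, w}; counting standard monomials gives mu = 6. Corank 1: A-series; mu = 6 gives A_6.

A_6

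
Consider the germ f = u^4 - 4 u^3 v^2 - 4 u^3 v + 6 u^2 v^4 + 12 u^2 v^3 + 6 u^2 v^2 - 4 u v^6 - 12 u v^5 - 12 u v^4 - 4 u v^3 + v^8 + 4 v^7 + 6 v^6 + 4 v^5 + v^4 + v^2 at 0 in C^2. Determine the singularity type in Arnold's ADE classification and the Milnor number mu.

Type A_{3}, Milnor number mu = 3.

The Hessian of f at 0 is [[0, 0], [0, 2]] with rank 1, so corank 1. A Groebner basis of the Jacobian ideal J(f) in C{u,v} is {u^3, v}; counting standard monomials gives mu = 3. Corank 1: A-series; mu = 3 gives A_3.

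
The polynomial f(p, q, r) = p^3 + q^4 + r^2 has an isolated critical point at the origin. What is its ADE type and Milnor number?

The Hessian of f at 0 has rank 1. Corank 2; j^3 = p^3 is a perfect cube, so E-series; the 4-jet and mu = 6 give E_6.

Type E6, Milnor number mu = 6.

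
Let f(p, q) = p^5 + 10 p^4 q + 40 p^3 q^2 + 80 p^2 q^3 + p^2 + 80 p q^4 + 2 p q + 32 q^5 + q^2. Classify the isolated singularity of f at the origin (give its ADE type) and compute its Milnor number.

The Hessian of f at 0 has rank 1. Corank 1: A-series; mu = 4 gives A_4.

Type A_4, Milnor number mu = 4.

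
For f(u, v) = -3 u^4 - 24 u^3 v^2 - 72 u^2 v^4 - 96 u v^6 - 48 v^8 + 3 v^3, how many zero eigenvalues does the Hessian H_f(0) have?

Hessian at 0 has rank 0.

2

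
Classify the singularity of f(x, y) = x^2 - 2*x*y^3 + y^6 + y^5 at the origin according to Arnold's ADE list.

A4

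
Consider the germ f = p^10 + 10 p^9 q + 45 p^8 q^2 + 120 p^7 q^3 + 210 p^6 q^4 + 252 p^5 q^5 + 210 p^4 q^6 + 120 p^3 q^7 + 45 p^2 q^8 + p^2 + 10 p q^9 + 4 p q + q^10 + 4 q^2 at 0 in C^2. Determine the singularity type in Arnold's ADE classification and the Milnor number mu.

The Hessian of f at 0 has rank 1. Corank 1: A-series; mu = 9 gives A_9.

Type A_{9}, Milnor number mu = 9.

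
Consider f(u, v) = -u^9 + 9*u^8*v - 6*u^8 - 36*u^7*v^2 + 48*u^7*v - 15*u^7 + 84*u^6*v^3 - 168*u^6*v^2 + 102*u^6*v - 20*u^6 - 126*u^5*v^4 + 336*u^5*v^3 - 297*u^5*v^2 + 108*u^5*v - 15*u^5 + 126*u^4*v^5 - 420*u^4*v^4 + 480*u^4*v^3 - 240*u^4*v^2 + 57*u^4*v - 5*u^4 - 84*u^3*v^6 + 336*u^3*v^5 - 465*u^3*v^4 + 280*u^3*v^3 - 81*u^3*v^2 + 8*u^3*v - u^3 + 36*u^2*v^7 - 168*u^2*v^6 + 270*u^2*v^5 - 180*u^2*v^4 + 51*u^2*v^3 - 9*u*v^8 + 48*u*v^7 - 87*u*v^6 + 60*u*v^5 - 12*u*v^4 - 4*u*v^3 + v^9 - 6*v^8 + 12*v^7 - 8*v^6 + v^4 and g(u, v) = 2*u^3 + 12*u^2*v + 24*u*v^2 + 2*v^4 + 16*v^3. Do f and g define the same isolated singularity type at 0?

Yes.

The Hessian of f at 0 is [[0, 0], [0, 0]] with rank 0, so corank 2. A Groebner basis of the Jacobian ideal J(f) in C{u,v} is {u^3, u^2*v, u^2/4 + u*v^2, 3*u^2/4 + v^3}; counting standard monomials gives mu = 6. Corank 2; j^3 = -u^3 is a perfect cube, so E-series; the 4-jet and mu = 6 give E_6. The Hessian of g at 0 is [[0, 0], [0, 0]] with rank 0, so corank 2. A Groebner basis of the Jacobian ideal J(g) in C{u,v} is {v^3, u^2 + 4*u*v + 4*v^2}; counting standard monomials gives mu = 6. Corank 2; j^3 = 2*(u + 2*v)^3 is a perfect cube, so E-series; the 4-jet and mu = 6 give E_6. Both have type E_6, hence right-equivalent.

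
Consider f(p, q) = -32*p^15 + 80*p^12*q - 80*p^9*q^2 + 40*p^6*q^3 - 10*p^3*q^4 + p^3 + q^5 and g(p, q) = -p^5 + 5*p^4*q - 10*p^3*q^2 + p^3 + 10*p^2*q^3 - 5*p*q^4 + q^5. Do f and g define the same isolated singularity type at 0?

Yes.

The Hessian of f at 0 has rank 0. Corank 2; j^3 = p^3 is a perfect cube, so E-series; the 5-jet and mu = 8 give E_8. The Hessian of g at 0 has rank 0. Corank 2; j^3 = p^3 is a perfect cube, so E-series; the 5-jet and mu = 8 give E_8. Both have type E_8, hence right-equivalent.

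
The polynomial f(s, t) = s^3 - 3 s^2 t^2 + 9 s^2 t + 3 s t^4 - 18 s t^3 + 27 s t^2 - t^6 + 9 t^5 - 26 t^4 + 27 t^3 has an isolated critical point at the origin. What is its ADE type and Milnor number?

Type E6, Milnor number mu = 6.

The Hessian of f at 0 is [[0, 0], [0, 0]] with rank 0, so corank 2. A Groebner basis of the Jacobian ideal J(f) in C{s,t} is {s^3 - 27*s^2/2 - 81*s*t - 243*t^2/2, s^2*t + 3*s^2 + 18*s*t + 27*t^2, -s^2/2 + s*t^2 - 3*s*t - 9*t^2/2, t^3}; counting standard monomials gives mu = 6. Corank 2; j^3 = (s + 3*t)^3 is a perfect cube, so E-series; the 4-jet and mu = 6 give E_6.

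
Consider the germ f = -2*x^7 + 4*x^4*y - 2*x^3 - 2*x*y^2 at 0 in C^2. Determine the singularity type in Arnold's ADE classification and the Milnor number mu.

Type D_{4}, Milnor number mu = 4.

The Hessian of f at 0 is [[0, 0], [0, 0]] with rank 0, so corank 2. A Groebner basis of the Jacobian ideal J(f) in C{x,y} is {y^3, x^2 + y^2/3, x*y}; counting standard monomials gives mu = 4. Corank 2; j^3 = -2*x*(x^2 + y^2) splits into three distinct lines over C (the quadratic factor has nonzero discriminant), so D_4.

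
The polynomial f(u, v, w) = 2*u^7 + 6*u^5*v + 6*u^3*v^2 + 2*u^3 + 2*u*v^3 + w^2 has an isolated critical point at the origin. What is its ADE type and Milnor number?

Type E7, Milnor number mu = 7.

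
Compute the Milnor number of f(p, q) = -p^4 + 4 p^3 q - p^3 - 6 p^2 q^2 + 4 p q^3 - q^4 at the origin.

6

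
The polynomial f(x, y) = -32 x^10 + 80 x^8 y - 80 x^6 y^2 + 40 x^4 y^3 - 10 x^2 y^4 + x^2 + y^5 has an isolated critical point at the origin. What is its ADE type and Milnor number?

Type A_4, Milnor number mu = 4.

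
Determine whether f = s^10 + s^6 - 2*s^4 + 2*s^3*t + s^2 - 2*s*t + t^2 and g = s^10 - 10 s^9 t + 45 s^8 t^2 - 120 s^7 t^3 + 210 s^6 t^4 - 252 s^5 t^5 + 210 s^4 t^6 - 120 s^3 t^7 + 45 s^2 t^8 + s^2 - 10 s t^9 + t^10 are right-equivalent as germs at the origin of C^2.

The Hessian of f at 0 has rank 1. Corank 1: A-series; mu = 9 gives A_9. The Hessian of g at 0 has rank 1. Corank 1: A-series; mu = 9 gives A_9. Both have type A_9, hence right-equivalent.

Yes.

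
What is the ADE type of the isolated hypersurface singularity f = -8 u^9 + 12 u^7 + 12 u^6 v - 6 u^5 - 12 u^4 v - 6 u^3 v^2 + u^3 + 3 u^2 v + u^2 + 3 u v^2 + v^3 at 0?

The Hessian of f at 0 is [[2, 0], [0, 0]] with rank 1, so corank 1. A Groebner basis of the Jacobian ideal J(f) in C{u,v} is {v^2, u}; counting standard monomials gives mu = 2. Corank 1: A-series; mu = 2 gives A_2.

A_{2}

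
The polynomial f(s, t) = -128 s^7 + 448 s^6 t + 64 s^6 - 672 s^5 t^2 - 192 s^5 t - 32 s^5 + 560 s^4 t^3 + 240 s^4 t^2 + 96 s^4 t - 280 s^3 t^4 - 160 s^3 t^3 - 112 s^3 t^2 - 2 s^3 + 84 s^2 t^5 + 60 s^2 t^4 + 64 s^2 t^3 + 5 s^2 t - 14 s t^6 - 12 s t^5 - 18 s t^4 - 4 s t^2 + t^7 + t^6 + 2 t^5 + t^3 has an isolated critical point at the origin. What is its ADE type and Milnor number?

Type D_7, Milnor number mu = 7.

The Hessian of f at 0 is [[0, 0], [0, 0]] with rank 0, so corank 2. A Groebner basis of the Jacobian ideal J(f) in C{s,t} is {2*s^2 - 3*s*t + t^4 + t^2, s^3 + s^2/2 - s*t - t^3 + t^2/2, s^2*t + s^2/3 - 2*s*t/3 - t^3 + t^2/3, s^2/6 + s*t^2 - s*t/3 - t^3 + t^2/6}; counting standard monomials gives mu = 7. Corank 2; j^3 = -(s - t)^2*(2*s - t) has shape L^2 M (L != M), so D-series; mu = 7 gives D_7.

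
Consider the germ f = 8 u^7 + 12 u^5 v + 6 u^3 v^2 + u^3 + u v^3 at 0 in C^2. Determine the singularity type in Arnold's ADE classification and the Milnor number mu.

Type E_7, Milnor number mu = 7.

The Hessian of f at 0 is [[0, 0], [0, 0]] with rank 0, so corank 2. A Groebner basis of the Jacobian ideal J(f) in C{u,v} is {u^3, u*v^2, 3*u^2 + v^3}; counting standard monomials gives mu = 7. Corank 2; j^3 = u^3 is a perfect cube, so E-series; the 4-jet and mu = 7 give E_7.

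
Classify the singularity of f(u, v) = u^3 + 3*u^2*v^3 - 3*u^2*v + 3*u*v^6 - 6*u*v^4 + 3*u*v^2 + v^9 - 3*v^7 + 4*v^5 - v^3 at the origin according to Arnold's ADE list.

E_8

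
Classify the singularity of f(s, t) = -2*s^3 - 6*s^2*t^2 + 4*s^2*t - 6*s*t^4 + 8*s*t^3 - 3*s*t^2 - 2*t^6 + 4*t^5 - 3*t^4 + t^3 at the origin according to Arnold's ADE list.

D4

The Hessian of f at 0 is [[0, 0], [0, 0]] with rank 0, so corank 2. A Groebner basis of the Jacobian ideal J(f) in C{s,t} is {t^3, s^2 - 3*t^2/2, s*t - 3*t^2/2}; counting standard monomials gives mu = 4. Corank 2; j^3 = -(s - t)*(2*s^2 - 2*s*t + t^2) splits into three distinct lines over C (the quadratic factor has nonzero discriminant), so D_4.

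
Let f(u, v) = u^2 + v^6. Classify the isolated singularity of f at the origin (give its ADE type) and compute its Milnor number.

The Hessian of f at 0 has rank 1. Corank 1: A-series; mu = 5 gives A_5.

Type A5, Milnor number mu = 5.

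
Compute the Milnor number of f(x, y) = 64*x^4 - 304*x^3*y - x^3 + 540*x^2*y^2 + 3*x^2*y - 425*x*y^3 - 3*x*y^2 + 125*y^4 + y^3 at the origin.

The Hessian of f at 0 is [[0, 0], [0, 0]] with rank 0, so corank 2. A Groebner basis of the Jacobian ideal J(f) in C{x,y} is {3*x^2/16 - 3*x*y/8 + y^4 + y^3/16 + 3*y^2/16, x^3 - 27*x^2/16 + 27*x*y/8 - 25*y^3/16 - 27*y^2/16, x^2*y - 17*x^2/16 + 17*x*y/8 - 65*y^3/48 - 17*y^2/16, -x^2/2 + x*y^2 + x*y - 7*y^3/6 - y^2/2}; counting standard monomials gives mu = 7. Corank 2; j^3 = -(x - y)^3 is a perfect cube, so E-series; the 4-jet and mu = 7 give E_7.

7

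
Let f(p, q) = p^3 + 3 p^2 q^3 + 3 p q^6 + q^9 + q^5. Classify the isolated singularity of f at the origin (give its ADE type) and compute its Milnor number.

The Hessian of f at 0 has rank 0. Corank 2; j^3 = p^3 is a perfect cube, so E-series; the 5-jet and mu = 8 give E_8.

Type E_8, Milnor number mu = 8.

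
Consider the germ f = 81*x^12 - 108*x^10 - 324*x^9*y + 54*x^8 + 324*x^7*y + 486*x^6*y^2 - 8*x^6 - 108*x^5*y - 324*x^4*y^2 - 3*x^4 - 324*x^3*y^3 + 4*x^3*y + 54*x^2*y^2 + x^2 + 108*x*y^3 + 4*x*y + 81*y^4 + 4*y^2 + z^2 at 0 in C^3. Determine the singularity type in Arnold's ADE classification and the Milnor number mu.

Type A_{3}, Milnor number mu = 3.

The Hessian of f at 0 is [[2, 4, 0], [4, 8, 0], [0, 0, 2]] with rank 2, so corank 1. A Groebner basis of the Jacobian ideal J(f) in C{x,y,z} is {y^3, x + 2*y, z}; counting standard monomials gives mu = 3. Corank 1: A-series; mu = 3 gives A_3.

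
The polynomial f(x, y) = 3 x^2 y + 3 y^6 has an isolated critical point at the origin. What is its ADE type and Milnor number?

Type D7, Milnor number mu = 7.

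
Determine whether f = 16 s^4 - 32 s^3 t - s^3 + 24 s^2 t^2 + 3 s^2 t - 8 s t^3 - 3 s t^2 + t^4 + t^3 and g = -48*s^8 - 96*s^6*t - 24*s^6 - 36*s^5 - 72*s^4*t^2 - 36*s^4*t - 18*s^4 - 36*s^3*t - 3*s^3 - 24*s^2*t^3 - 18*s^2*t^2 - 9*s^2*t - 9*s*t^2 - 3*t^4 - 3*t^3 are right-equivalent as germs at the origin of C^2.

The Hessian of f at 0 is [[0, 0], [0, 0]] with rank 0, so corank 2. A Groebner basis of the Jacobian ideal J(f) in C{s,t} is {t^4, s*t^2 - 5*t^3/6, s^2 - 2*s*t + t^2}; counting standard monomials gives mu = 6. Corank 2; j^3 = -(s - t)^3 is a perfect cube, so E-series; the 4-jet and mu = 6 give E_6. The Hessian of g at 0 is [[0, 0], [0, 0]] with rank 0, so corank 2. A Groebner basis of the Jacobian ideal J(g) in C{s,t} is {s^3 + 3*s^2/4 + 3*s*t/2 + 3*t^2/4, s^2*t - s^2/2 - s*t - t^2/2, s^2/4 + s*t^2 + s*t/2 + t^2/4, t^3}; counting standard monomials gives mu = 6. Corank 2; j^3 = -3*(s + t)^3 is a perfect cube, so E-series; the 4-jet and mu = 6 give E_6. Both have type E_6, hence right-equivalent.

Yes.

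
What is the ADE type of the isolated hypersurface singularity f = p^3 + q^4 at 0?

E6

The Hessian of f at 0 has rank 0. Corank 2; j^3 = p^3 is a perfect cube, so E-series; the 4-jet and mu = 6 give E_6.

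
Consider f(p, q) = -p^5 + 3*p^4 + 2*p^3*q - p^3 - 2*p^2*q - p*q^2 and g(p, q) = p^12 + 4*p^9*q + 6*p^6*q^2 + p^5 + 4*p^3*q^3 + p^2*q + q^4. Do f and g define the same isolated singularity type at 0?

Yes.

The Hessian of f at 0 is [[0, 0], [0, 0]] with rank 0, so corank 2. A Groebner basis of the Jacobian ideal J(f) in C{p,q} is {p*q^2 - p*q/3 - q^2/3, p*q/3 + q^3 + q^2/3, p^2 + 2*p*q/3 - q^2/3}; counting standard monomials gives mu = 5. Corank 2; j^3 = -p*(p + q)^2 has shape L^2 M (L != M), so D-series; mu = 5 gives D_5. The Hessian of g at 0 is [[0, 0], [0, 0]] with rank 0, so corank 2. A Groebner basis of the Jacobian ideal J(g) in C{p,q} is {p^3, p^2/4 + q^3, p*q}; counting standard monomials gives mu = 5. Corank 2; j^3 = p^2*q has shape L^2 M (L != M), so D-series; mu = 5 gives D_5. Both have type D_5, hence right-equivalent.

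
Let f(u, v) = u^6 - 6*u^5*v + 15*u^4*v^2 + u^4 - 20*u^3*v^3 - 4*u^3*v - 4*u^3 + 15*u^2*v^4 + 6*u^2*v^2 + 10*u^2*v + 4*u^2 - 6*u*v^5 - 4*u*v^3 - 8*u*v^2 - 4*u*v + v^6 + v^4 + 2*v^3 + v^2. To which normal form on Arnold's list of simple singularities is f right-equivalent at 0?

A_{5}

The Hessian of f at 0 has rank 1. Corank 1: A-series; mu = 5 gives A_5.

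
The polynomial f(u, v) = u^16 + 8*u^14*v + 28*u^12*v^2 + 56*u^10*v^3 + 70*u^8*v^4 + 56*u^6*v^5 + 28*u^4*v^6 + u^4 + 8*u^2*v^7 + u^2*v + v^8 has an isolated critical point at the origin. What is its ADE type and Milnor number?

The Hessian of f at 0 has rank 0. Corank 2; j^3 = u^2*v has shape L^2 M (L != M), so D-series; mu = 9 gives D_9.

Type D9, Milnor number mu = 9.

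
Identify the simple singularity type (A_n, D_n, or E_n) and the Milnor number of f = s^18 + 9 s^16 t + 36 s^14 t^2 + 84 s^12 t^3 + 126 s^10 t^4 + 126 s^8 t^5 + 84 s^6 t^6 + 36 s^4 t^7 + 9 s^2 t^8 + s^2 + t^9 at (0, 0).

Type A8, Milnor number mu = 8.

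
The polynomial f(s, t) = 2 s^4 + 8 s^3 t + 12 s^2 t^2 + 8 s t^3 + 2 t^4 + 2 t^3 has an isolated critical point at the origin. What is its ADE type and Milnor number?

Type E_6, Milnor number mu = 6.

The Hessian of f at 0 has rank 0. Corank 2; j^3 = 2*t^3 is a perfect cube, so E-series; the 4-jet and mu = 6 give E_6.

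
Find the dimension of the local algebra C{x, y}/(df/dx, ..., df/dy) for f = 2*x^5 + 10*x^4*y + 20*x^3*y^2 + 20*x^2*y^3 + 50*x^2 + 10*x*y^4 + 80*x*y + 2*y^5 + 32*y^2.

4

The Hessian of f at 0 has rank 1. Corank 1: A-series; mu = 4 gives A_4.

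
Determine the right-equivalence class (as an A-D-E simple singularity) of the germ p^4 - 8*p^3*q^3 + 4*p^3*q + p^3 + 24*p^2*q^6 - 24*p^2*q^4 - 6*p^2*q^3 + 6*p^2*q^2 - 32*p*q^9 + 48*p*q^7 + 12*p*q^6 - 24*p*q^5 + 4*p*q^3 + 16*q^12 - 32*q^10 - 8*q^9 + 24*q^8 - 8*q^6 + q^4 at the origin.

E_{6}

The Hessian of f at 0 has rank 0. Corank 2; j^3 = p^3 is a perfect cube, so E-series; the 4-jet and mu = 6 give E_6.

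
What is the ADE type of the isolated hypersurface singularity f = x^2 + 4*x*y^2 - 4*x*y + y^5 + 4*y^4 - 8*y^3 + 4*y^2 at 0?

A_{4}

The Hessian of f at 0 is [[2, -4], [-4, 8]] with rank 1, so corank 1. A Groebner basis of the Jacobian ideal J(f) in C{x,y} is {x^2 - 4*x*y - 2*x + 4*y, x/2 + y^2 - y}; counting standard monomials gives mu = 4. Corank 1: A-series; mu = 4 gives A_4.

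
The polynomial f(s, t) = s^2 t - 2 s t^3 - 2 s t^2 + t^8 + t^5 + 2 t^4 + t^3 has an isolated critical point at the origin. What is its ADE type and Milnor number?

The Hessian of f at 0 has rank 0. Corank 2; j^3 = t*(s - t)^2 has shape L^2 M (L != M), so D-series; mu = 9 gives D_9.

Type D_9, Milnor number mu = 9.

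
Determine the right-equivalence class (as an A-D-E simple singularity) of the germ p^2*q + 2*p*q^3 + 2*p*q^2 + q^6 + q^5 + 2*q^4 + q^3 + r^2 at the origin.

D_7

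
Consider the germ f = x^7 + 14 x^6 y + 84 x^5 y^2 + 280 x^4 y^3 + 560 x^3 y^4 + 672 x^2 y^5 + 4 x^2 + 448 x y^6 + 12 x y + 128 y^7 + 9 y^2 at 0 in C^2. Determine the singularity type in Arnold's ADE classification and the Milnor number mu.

Type A6, Milnor number mu = 6.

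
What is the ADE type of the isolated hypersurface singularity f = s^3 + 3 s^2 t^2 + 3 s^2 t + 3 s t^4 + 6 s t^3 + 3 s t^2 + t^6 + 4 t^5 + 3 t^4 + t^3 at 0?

The Hessian of f at 0 is [[0, 0], [0, 0]] with rank 0, so corank 2. A Groebner basis of the Jacobian ideal J(f) in C{s,t} is {t^4, s^3 + 3*s^2*t - 3*s^2/2 - 3*s*t - 2*t^3 - 3*t^2/2, s^2/2 + s*t^2 + s*t + t^3 + t^2/2}; counting standard monomials gives mu = 8. Corank 2; j^3 = (s + t)^3 is a perfect cube, so E-series; the 5-jet and mu = 8 give E_8.

E_8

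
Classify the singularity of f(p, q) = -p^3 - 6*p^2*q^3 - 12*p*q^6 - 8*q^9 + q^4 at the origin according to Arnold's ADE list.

The Hessian of f at 0 has rank 0. Corank 2; j^3 = -p^3 is a perfect cube, so E-series; the 4-jet and mu = 6 give E_6.

E_6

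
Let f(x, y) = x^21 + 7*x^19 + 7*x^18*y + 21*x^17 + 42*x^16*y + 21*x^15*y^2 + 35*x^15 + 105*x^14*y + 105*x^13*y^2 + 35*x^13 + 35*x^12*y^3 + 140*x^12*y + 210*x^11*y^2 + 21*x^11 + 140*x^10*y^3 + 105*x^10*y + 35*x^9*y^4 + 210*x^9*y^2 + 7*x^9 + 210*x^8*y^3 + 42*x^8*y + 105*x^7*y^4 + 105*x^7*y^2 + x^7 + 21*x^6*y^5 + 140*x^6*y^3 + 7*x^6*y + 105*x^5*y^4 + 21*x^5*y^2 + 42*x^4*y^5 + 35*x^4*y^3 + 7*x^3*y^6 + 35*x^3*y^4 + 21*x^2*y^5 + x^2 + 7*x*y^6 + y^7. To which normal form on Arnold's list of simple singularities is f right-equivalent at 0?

The Hessian of f at 0 has rank 1. Corank 1: A-series; mu = 6 gives A_6.

A_6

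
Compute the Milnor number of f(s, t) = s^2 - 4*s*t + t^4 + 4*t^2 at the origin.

The Hessian of f at 0 has rank 1. Corank 1: A-series; mu = 3 gives A_3.

3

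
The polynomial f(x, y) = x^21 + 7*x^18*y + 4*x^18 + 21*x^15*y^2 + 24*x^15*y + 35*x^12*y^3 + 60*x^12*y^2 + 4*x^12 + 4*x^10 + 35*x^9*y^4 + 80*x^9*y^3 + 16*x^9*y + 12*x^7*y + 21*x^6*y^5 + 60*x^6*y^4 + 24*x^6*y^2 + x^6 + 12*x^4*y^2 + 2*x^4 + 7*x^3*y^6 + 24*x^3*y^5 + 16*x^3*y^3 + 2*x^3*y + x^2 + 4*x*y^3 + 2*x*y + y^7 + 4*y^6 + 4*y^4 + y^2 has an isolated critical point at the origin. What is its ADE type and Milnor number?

The Hessian of f at 0 has rank 1. Corank 1: A-series; mu = 6 gives A_6.

Type A_6, Milnor number mu = 6.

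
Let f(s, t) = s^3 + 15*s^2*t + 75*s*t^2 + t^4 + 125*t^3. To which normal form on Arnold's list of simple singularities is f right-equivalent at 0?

The Hessian of f at 0 has rank 0. Corank 2; j^3 = (s + 5*t)^3 is a perfect cube, so E-series; the 4-jet and mu = 6 give E_6.

E_6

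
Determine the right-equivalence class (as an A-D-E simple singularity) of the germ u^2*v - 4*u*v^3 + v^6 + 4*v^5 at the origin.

D7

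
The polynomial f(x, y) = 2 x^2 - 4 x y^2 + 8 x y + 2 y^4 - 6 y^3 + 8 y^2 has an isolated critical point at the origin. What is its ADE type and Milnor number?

Type A2, Milnor number mu = 2.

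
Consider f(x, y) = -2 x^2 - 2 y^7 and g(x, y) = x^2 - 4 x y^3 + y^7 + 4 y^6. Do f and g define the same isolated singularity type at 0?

The Hessian of f at 0 has rank 1. Corank 1: A-series; mu = 6 gives A_6. The Hessian of g at 0 has rank 1. Corank 1: A-series; mu = 6 gives A_6. Both have type A_6, hence right-equivalent.

Yes.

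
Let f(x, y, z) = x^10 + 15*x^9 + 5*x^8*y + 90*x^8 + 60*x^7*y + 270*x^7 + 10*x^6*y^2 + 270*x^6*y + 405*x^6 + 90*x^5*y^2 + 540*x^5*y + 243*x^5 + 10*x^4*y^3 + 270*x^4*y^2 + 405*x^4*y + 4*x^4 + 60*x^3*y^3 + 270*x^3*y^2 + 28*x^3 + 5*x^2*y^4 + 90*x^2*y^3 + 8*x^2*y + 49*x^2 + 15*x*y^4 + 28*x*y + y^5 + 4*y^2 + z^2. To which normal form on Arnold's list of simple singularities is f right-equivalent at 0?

The Hessian of f at 0 is [[98, 28, 0], [28, 8, 0], [0, 0, 2]] with rank 2, so corank 1. A Groebner basis of the Jacobian ideal J(f) in C{x,y,z} is {16807*x/64 + y^3 + 49*y^2/8 + 2401*y/32, x^2 + 7*x/2 + y, x*y - 49*x/8 + y^2/7 - 7*y/4, z}; counting standard monomials gives mu = 4. Corank 1: A-series; mu = 4 gives A_4.

A_{4}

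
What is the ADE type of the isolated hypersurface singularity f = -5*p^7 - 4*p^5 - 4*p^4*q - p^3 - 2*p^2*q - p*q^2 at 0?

D8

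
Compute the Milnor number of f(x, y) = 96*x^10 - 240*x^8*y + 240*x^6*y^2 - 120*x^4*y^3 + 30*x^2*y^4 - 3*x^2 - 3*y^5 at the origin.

4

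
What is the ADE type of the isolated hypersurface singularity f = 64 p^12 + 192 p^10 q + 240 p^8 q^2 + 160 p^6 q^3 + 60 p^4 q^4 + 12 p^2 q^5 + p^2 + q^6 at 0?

The Hessian of f at 0 has rank 1. Corank 1: A-series; mu = 5 gives A_5.

A_{5}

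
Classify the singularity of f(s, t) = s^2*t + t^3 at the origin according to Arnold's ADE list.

The Hessian of f at 0 has rank 0. Corank 2; j^3 = t*(s^2 + t^2) splits into three distinct lines over C (the quadratic factor has nonzero discriminant), so D_4.

D4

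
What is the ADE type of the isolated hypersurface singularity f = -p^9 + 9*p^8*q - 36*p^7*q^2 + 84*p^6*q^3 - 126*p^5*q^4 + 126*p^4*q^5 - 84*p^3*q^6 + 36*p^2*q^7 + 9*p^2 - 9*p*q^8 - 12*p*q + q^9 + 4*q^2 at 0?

A_8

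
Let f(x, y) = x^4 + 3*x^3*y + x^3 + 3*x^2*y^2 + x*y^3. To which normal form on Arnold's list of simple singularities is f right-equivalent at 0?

E_7

The Hessian of f at 0 has rank 0. Corank 2; j^3 = x^3 is a perfect cube, so E-series; the 4-jet and mu = 7 give E_7.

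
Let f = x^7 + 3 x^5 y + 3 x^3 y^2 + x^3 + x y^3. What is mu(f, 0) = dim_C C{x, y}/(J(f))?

The Hessian of f at 0 is [[0, 0], [0, 0]] with rank 0, so corank 2. A Groebner basis of the Jacobian ideal J(f) in C{x,y} is {x^3, x*y^2, 3*x^2 + y^3}; counting standard monomials gives mu = 7. Corank 2; j^3 = x^3 is a perfect cube, so E-series; the 4-jet and mu = 7 give E_7.

7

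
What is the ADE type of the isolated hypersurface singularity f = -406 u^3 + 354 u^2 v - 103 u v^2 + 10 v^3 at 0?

D_{4}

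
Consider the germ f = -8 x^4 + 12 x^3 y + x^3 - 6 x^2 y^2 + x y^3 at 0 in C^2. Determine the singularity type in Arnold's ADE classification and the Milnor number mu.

Type E_7, Milnor number mu = 7.

The Hessian of f at 0 is [[0, 0], [0, 0]] with rank 0, so corank 2. A Groebner basis of the Jacobian ideal J(f) in C{x,y} is {3*x^2/4 + y^4 + y^3/4, x^3, x^2*y - x^2/4 - y^3/12, -x^2 + x*y^2 - y^3/3}; counting standard monomials gives mu = 7. Corank 2; j^3 = x^3 is a perfect cube, so E-series; the 4-jet and mu = 7 give E_7.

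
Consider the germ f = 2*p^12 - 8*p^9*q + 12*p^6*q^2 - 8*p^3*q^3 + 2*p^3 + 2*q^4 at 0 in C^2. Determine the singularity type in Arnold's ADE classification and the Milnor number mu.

The Hessian of f at 0 is [[0, 0], [0, 0]] with rank 0, so corank 2. A Groebner basis of the Jacobian ideal J(f) in C{p,q} is {q^3, p^2}; counting standard monomials gives mu = 6. Corank 2; j^3 = 2*p^3 is a perfect cube, so E-series; the 4-jet and mu = 6 give E_6.

Type E6, Milnor number mu = 6.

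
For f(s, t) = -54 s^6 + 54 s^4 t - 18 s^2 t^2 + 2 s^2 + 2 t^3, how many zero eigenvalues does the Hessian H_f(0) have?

1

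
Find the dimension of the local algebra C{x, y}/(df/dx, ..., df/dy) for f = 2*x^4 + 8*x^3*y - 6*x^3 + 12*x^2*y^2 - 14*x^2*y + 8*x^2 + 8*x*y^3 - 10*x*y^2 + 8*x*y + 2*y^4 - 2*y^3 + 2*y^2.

2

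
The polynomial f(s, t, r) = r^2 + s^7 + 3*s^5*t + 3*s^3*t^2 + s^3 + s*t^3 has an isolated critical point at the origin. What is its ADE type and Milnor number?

Type E_{7}, Milnor number mu = 7.

The Hessian of f at 0 is [[0, 0, 0], [0, 0, 0], [0, 0, 2]] with rank 1, so corank 2. A Groebner basis of the Jacobian ideal J(f) in C{s,t,r} is {s^3, s*t^2, 3*s^2 + t^3, r}; counting standard monomials gives mu = 7. Corank 2; j^3 = s^3 is a perfect cube, so E-series; the 4-jet and mu = 7 give E_7.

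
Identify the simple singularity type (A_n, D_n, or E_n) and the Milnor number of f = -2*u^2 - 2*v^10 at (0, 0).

Type A_9, Milnor number mu = 9.

The Hessian of f at 0 is [[-4, 0], [0, 0]] with rank 1, so corank 1. A Groebner basis of the Jacobian ideal J(f) in C{u,v} is {v^9, u}; counting standard monomials gives mu = 9. Corank 1: A-series; mu = 9 gives A_9.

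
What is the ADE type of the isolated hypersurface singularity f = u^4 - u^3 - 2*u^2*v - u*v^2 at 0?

D_5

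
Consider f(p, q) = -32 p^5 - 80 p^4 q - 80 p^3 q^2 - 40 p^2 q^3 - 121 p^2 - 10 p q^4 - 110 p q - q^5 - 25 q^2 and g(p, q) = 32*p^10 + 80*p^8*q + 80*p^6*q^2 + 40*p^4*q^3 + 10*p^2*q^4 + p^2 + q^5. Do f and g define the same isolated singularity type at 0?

Yes.

The Hessian of f at 0 is [[-242, -110], [-110, -50]] with rank 1, so corank 1. A Groebner basis of the Jacobian ideal J(f) in C{p,q} is {q^4, p + 5*q/11}; counting standard monomials gives mu = 4. Corank 1: A-series; mu = 4 gives A_4. The Hessian of g at 0 is [[2, 0], [0, 0]] with rank 1, so corank 1. A Groebner basis of the Jacobian ideal J(g) in C{p,q} is {q^4, p}; counting standard monomials gives mu = 4. Corank 1: A-series; mu = 4 gives A_4. Both have type A_4, hence right-equivalent.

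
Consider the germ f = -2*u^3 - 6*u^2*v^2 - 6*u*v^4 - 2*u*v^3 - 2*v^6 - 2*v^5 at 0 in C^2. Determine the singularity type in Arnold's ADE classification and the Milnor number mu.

Type E7, Milnor number mu = 7.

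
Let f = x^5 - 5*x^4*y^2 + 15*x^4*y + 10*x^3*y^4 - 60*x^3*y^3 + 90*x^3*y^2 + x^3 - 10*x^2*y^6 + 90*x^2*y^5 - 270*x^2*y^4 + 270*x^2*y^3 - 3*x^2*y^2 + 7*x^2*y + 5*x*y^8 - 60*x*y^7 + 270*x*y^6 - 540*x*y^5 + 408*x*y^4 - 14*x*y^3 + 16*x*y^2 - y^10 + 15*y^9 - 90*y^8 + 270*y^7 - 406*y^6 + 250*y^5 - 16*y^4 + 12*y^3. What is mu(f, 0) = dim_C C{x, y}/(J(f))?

6

The Hessian of f at 0 is [[0, 0], [0, 0]] with rank 0, so corank 2. A Groebner basis of the Jacobian ideal J(f) in C{x,y} is {x^3 + 13*x^2 + 60*x*y + 68*y^2, x^2*y - 6*x^2 - 28*x*y - 32*y^2, 11*x^2/4 + x*y^2 + 13*x*y + 15*y^2, -5*x^2/4 - 6*x*y + y^3 - 7*y^2}; counting standard monomials gives mu = 6. Corank 2; j^3 = (x + 2*y)^2*(x + 3*y) has shape L^2 M (L != M), so D-series; mu = 6 gives D_6.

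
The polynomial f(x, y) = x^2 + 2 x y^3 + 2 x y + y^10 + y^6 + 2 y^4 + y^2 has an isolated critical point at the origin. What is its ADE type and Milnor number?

The Hessian of f at 0 is [[2, 2], [2, 2]] with rank 1, so corank 1. A Groebner basis of the Jacobian ideal J(f) in C{x,y} is {x^3 + 3*x^2*y + 3*x*y^2 - x - y, x + y^3 + y}; counting standard monomials gives mu = 9. Corank 1: A-series; mu = 9 gives A_9.

Type A_9, Milnor number mu = 9.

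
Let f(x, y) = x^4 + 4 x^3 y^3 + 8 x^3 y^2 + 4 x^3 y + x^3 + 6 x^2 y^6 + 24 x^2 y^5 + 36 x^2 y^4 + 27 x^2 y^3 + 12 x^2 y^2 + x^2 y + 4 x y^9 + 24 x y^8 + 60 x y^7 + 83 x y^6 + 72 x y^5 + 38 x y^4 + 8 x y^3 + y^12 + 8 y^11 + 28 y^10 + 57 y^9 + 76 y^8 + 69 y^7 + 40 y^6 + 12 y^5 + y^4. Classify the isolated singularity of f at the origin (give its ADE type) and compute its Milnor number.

The Hessian of f at 0 has rank 0. Corank 2; j^3 = x^2*(x + y) has shape L^2 M (L != M), so D-series; mu = 5 gives D_5.

Type D_5, Milnor number mu = 5.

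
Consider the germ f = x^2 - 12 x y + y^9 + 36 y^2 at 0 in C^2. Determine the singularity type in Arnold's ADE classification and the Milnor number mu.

The Hessian of f at 0 has rank 1. Corank 1: A-series; mu = 8 gives A_8.

Type A8, Milnor number mu = 8.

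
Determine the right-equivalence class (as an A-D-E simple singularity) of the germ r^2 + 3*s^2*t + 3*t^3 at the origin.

D_4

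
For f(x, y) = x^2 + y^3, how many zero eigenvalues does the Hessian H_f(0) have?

1

Hessian at 0 has rank 1.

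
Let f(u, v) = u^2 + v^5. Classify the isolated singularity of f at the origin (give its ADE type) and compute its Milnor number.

Type A4, Milnor number mu = 4.

The Hessian of f at 0 has rank 1. Corank 1: A-series; mu = 4 gives A_4.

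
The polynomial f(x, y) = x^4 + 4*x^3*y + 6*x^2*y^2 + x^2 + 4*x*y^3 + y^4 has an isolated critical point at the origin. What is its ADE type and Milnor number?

The Hessian of f at 0 has rank 1. Corank 1: A-series; mu = 3 gives A_3.

Type A_3, Milnor number mu = 3.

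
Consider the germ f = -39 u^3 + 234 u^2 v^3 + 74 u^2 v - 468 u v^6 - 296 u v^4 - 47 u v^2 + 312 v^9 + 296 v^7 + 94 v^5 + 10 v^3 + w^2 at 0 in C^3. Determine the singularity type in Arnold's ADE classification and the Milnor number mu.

The Hessian of f at 0 is [[0, 0, 0], [0, 0, 0], [0, 0, 2]] with rank 1, so corank 2. A Groebner basis of the Jacobian ideal J(f) in C{u,v,w} is {v^3, u^2 - 11*v^2/23, u*v - 16*v^2/23, w}; counting standard monomials gives mu = 4. Corank 2; j^3 = -(3*u - 2*v)*(13*u^2 - 16*u*v + 5*v^2) splits into three distinct lines over C (the quadratic factor has nonzero discriminant), so D_4.

Type D_4, Milnor number mu = 4.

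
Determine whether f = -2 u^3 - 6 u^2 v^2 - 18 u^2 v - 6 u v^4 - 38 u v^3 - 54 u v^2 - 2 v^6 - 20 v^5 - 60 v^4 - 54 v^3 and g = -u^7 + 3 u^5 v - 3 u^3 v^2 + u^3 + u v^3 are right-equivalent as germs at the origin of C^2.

Yes.

The Hessian of f at 0 is [[0, 0], [0, 0]] with rank 0, so corank 2. A Groebner basis of the Jacobian ideal J(f) in C{u,v} is {-u^2 - 6*u*v + v^4 - v^3/3 - 9*v^2, u^3 + 24*u^2 + 144*u*v + 35*v^3 + 216*v^2, u^2*v - 17*u^2/3 - 34*u*v - 98*v^3/9 - 51*v^2, u^2 + u*v^2 + 6*u*v + 10*v^3/3 + 9*v^2}; counting standard monomials gives mu = 7. Corank 2; j^3 = -2*(u + 3*v)^3 is a perfect cube, so E-series; the 4-jet and mu = 7 give E_7. The Hessian of g at 0 is [[0, 0], [0, 0]] with rank 0, so corank 2. A Groebner basis of the Jacobian ideal J(g) in C{u,v} is {u^3, u*v^2, 3*u^2 + v^3}; counting standard monomials gives mu = 7. Corank 2; j^3 = u^3 is a perfect cube, so E-series; the 4-jet and mu = 7 give E_7. Both have type E_7, hence right-equivalent.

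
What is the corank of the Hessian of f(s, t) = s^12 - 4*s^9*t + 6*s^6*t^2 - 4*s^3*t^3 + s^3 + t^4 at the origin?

The Hessian at 0 is [[0, 0], [0, 0]] of rank 0; hence corank 2.

2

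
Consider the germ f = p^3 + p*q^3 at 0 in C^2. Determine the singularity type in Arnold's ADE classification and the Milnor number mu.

Type E7, Milnor number mu = 7.

The Hessian of f at 0 has rank 0. Corank 2; j^3 = p^3 is a perfect cube, so E-series; the 4-jet and mu = 7 give E_7.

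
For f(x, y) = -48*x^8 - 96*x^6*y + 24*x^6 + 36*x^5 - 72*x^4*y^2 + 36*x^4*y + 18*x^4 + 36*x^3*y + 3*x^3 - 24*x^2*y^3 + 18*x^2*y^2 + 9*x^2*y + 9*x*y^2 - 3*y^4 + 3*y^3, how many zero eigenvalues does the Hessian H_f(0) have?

2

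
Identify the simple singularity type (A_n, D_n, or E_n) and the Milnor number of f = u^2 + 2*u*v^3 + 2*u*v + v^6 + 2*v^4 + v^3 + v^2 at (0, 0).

The Hessian of f at 0 has rank 1. Corank 1: A-series; mu = 2 gives A_2.

Type A2, Milnor number mu = 2.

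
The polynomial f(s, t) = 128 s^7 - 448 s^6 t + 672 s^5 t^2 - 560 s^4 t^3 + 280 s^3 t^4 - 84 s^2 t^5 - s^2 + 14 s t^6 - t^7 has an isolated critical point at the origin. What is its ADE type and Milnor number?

The Hessian of f at 0 has rank 1. Corank 1: A-series; mu = 6 gives A_6.

Type A6, Milnor number mu = 6.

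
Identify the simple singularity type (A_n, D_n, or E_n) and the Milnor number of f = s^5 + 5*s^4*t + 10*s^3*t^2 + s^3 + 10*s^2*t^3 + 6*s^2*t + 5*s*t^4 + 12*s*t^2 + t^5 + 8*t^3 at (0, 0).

Type E8, Milnor number mu = 8.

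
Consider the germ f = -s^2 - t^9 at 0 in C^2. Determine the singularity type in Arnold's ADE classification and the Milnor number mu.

Type A_{8}, Milnor number mu = 8.

The Hessian of f at 0 has rank 1. Corank 1: A-series; mu = 8 gives A_8.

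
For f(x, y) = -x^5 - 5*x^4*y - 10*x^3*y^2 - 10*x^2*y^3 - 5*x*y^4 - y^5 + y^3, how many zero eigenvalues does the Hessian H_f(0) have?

The Hessian at 0 is [[0, 0], [0, 0]] of rank 0; hence corank 2.

2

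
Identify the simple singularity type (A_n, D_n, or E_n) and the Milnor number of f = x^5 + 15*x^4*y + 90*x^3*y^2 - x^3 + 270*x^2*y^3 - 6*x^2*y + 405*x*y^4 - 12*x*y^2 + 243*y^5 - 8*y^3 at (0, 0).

The Hessian of f at 0 has rank 0. Corank 2; j^3 = -(x + 2*y)^3 is a perfect cube, so E-series; the 5-jet and mu = 8 give E_8.

Type E_8, Milnor number mu = 8.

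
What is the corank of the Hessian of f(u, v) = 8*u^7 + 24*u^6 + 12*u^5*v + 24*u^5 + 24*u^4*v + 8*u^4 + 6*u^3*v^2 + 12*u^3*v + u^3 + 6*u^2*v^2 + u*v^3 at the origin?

2

Hessian at 0 has rank 0.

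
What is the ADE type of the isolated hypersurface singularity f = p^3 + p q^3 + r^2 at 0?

E7

The Hessian of f at 0 has rank 1. Corank 2; j^3 = p^3 is a perfect cube, so E-series; the 4-jet and mu = 7 give E_7.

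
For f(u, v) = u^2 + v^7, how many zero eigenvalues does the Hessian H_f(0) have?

1

Hessian at 0 has rank 1.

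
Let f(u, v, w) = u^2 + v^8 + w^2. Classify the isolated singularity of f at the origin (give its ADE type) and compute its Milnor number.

The Hessian of f at 0 is [[2, 0, 0], [0, 0, 0], [0, 0, 2]] with rank 2, so corank 1. A Groebner basis of the Jacobian ideal J(f) in C{u,v,w} is {v^7, u, w}; counting standard monomials gives mu = 7. Corank 1: A-series; mu = 7 gives A_7.

Type A7, Milnor number mu = 7.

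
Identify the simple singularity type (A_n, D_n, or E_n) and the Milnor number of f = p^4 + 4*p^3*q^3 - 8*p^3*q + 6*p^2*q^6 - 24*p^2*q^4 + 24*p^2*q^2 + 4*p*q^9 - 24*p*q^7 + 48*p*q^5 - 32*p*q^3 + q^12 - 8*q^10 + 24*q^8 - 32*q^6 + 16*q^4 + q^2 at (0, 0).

The Hessian of f at 0 is [[0, 0], [0, 2]] with rank 1, so corank 1. A Groebner basis of the Jacobian ideal J(f) in C{p,q} is {p^3, q}; counting standard monomials gives mu = 3. Corank 1: A-series; mu = 3 gives A_3.

Type A3, Milnor number mu = 3.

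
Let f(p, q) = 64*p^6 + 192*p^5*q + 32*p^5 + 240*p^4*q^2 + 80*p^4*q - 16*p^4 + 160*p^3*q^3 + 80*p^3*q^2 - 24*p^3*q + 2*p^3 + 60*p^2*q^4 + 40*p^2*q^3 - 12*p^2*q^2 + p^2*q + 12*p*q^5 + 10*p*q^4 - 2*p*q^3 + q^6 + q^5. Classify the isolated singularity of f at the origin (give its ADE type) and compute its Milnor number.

The Hessian of f at 0 has rank 0. Corank 2; j^3 = p^2*(2*p + q) has shape L^2 M (L != M), so D-series; mu = 7 gives D_7.

Type D_{7}, Milnor number mu = 7.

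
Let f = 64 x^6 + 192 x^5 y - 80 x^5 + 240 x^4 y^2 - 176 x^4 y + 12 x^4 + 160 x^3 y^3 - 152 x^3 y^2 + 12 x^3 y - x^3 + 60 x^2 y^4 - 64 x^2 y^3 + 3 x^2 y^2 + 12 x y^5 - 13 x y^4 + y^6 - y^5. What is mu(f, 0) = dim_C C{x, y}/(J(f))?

The Hessian of f at 0 has rank 0. Corank 2; j^3 = -x^3 is a perfect cube, so E-series; the 5-jet and mu = 8 give E_8.

8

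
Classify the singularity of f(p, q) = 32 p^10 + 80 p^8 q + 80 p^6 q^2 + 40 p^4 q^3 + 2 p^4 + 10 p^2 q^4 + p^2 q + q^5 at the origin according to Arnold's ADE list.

D_{6}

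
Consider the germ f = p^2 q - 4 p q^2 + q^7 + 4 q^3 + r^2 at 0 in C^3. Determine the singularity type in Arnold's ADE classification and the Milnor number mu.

Type D_8, Milnor number mu = 8.

The Hessian of f at 0 has rank 1. Corank 2; j^3 = q*(p - 2*q)^2 has shape L^2 M (L != M), so D-series; mu = 8 gives D_8.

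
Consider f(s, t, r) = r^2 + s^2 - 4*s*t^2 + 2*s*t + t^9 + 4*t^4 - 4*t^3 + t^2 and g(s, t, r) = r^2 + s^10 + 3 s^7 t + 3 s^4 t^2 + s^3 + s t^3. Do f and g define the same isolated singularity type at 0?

No.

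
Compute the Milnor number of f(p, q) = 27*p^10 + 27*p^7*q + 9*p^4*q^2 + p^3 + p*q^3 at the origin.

7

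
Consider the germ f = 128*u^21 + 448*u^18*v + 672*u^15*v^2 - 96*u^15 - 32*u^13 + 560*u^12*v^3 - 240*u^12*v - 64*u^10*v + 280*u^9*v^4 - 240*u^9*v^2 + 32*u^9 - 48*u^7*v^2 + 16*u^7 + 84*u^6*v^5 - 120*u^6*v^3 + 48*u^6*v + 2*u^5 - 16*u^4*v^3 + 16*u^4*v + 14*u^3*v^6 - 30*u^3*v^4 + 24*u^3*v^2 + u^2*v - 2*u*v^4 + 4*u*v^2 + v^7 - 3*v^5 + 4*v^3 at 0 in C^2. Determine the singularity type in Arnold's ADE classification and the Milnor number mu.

The Hessian of f at 0 has rank 0. Corank 2; j^3 = v*(u + 2*v)^2 has shape L^2 M (L != M), so D-series; mu = 6 gives D_6.

Type D_6, Milnor number mu = 6.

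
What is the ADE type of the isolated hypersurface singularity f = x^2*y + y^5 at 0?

D_{6}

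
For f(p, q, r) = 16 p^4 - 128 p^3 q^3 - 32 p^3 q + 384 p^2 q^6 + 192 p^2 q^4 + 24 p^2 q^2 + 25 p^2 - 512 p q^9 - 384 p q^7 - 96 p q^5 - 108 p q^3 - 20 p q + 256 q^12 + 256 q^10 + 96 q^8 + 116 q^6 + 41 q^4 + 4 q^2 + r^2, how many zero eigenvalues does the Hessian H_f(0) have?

1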